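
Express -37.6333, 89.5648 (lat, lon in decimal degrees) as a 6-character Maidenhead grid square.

NF42si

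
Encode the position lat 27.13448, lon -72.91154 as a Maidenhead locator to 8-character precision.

FL37nd02

Offset from 180°W / 90°S: lon 107.08846°, lat 117.13448°.
Field (20°×10°, letters A–R): 107.08846/20 → 5 → F, 117.13448/10 → 11 → L; chars FL.
Square (2°×1°, digits 0–9): 7.08846/2 → 3, 7.13448/1 → 7; chars 37.
Subsquare (5′×2.5′, letters a–x): 1.08846/0.0833333 → 13 → n, 0.13448/0.0416667 → 3 → d; chars nd.
Extended square (30″×15″, digits 0–9): 0.00513/0.00833333 → 0, 0.00948/0.00416667 → 2; chars 02.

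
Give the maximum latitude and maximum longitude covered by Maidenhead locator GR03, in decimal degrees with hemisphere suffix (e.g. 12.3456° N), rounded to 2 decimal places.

84.00° N, 58.00° W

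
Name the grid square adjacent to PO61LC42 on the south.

PO61lc41

Latitude extended square 2; −1 → 1.
The longitude characters are unchanged.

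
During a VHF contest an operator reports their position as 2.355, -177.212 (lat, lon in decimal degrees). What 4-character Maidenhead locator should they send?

AJ12

Shift to the Maidenhead origin (180°W, 90°S): lon 2.79, lat 92.36.
Field (20°×10°, letters A–R): 2.79/20 → 0 → A, 92.36/10 → 9 → J; chars AJ.
Square (2°×1°, digits 0–9): 2.79/2 → 1, 2.36/1 → 2; chars 12.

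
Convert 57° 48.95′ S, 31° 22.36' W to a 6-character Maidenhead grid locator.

HD42he

Offset from 180°W / 90°S: lon 148.6273°, lat 32.1842°.
Field: 148.6273/20 → 7 → H, 32.1842/10 → 3 → D; chars HD.
Square: 8.6273/2 → 4, 2.1842/1 → 2; chars 42.
Subsquare: 0.6273/0.0833333 → 7 → h, 0.1842/0.0416667 → 4 → e; chars he.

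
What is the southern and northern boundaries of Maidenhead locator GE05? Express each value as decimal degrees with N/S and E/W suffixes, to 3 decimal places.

45.000° S, 44.000° S

Field G=6, E=4: +6·20° lon, +4·10° lat → SW at lon -60°, lat -50°.
Square 0, 5: +0·2° lon, +5·1° lat → SW at lon -60°, lat -45°.
Cell spans 2° lon × 1° lat.
south 45.000° S, north 44.000° S.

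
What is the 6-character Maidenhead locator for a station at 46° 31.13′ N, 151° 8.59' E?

Offset from 180°W / 90°S: lon 331.1432°, lat 136.5188°.
Field: 331.1432/20 → 16 → Q, 136.5188/10 → 13 → N; chars QN.
Square: 11.1432/2 → 5, 6.5188/1 → 6; chars 56.
Subsquare: 1.1432/0.0833333 → 13 → n, 0.5188/0.0416667 → 12 → m; chars nm.

QN56nm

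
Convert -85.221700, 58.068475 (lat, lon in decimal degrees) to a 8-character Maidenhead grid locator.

Add 180° to longitude and 90° to latitude: 238.06848, 4.77830.
Field: lon ⌊238.06848/20⌋ = 11 → L; lat ⌊4.77830/10⌋ = 0 → A.
Square: lon ⌊18.06848/2⌋ = 9; lat ⌊4.77830/1⌋ = 4.
Subsquare: lon ⌊0.06848/0.0833333⌋ = 0 → a; lat ⌊0.77830/0.0416667⌋ = 18 → s.
Extended square: lon ⌊0.06848/0.00833333⌋ = 8; lat ⌊0.02830/0.00416667⌋ = 6.

LA94as86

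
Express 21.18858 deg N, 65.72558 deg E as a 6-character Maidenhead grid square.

Offset from 180°W / 90°S: lon 245.7256°, lat 111.1886°.
Field: 245.7256/20 → 12 → M, 111.1886/10 → 11 → L; chars ML.
Square: 5.7256/2 → 2, 1.1886/1 → 1; chars 21.
Subsquare: 1.7256/0.0833333 → 20 → u, 0.1886/0.0416667 → 4 → e; chars ue.

ML21ue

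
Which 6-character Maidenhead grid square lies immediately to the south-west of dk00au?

CK90xt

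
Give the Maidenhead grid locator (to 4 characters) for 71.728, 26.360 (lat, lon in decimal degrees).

KQ31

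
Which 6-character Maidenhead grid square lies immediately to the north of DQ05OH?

DQ05oi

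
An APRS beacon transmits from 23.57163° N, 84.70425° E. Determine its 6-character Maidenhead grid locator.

Offset from 180°W / 90°S: lon 264.7043°, lat 113.5716°.
Field: lon ⌊264.7043/20⌋ = 13 → N; lat ⌊113.5716/10⌋ = 11 → L.
Square: lon ⌊4.7043/2⌋ = 2; lat ⌊3.5716/1⌋ = 3.
Subsquare: lon ⌊0.7043/0.0833333⌋ = 8 → i; lat ⌊0.5716/0.0416667⌋ = 13 → n.

NL23in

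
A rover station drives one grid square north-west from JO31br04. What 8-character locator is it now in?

Longitude extended square 0; −1 → -1, wraps to 9, carry into subsquare.
Longitude subsquare b = 1; −1 → 0 = a.
Latitude extended square 4; +1 → 5.

JO31ar95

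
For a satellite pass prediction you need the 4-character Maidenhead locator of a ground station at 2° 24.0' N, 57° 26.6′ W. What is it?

Offset from 180°W / 90°S: lon 122.56°, lat 92.40°.
Field: lon ⌊122.56/20⌋ = 6 → G; lat ⌊92.40/10⌋ = 9 → J.
Square: lon ⌊2.56/2⌋ = 1; lat ⌊2.40/1⌋ = 2.

GJ12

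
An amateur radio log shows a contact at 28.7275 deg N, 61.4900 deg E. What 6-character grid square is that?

Shift to the Maidenhead origin (180°W, 90°S): lon 241.4900, lat 118.7275.
Field (20°×10°, letters A–R): lon ⌊241.4900/20⌋ = 12 → M; lat ⌊118.7275/10⌋ = 11 → L.
Square (2°×1°, digits 0–9): lon ⌊1.4900/2⌋ = 0; lat ⌊8.7275/1⌋ = 8.
Subsquare (5′×2.5′, letters a–x): lon ⌊1.4900/0.0833333⌋ = 17 → r; lat ⌊0.7275/0.0416667⌋ = 17 → r.

ML08rr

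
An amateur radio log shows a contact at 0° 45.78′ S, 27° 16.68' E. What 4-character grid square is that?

Offset from 180°W / 90°S: lon 207.28°, lat 89.24°.
Field (20°×10°, letters A–R): lon ⌊207.28/20⌋ = 10 → K; lat ⌊89.24/10⌋ = 8 → I.
Square (2°×1°, digits 0–9): lon ⌊7.28/2⌋ = 3; lat ⌊9.24/1⌋ = 9.

KI39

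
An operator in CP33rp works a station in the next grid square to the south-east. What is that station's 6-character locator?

CP33so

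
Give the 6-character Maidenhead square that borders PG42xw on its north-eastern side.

PG52ax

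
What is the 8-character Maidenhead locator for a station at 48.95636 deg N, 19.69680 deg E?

JN98uw39

Add 180° to longitude and 90° to latitude: 199.69680, 138.95636.
Field (20°×10°, letters A–R): 199.69680/20 → 9 → J, 138.95636/10 → 13 → N; chars JN.
Square (2°×1°, digits 0–9): 19.69680/2 → 9, 8.95636/1 → 8; chars 98.
Subsquare (5′×2.5′, letters a–x): 1.69680/0.0833333 → 20 → u, 0.95636/0.0416667 → 22 → w; chars uw.
Extended square (30″×15″, digits 0–9): 0.03013/0.00833333 → 3, 0.03969/0.00416667 → 9; chars 39.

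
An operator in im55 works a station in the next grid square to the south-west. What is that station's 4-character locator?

Longitude square 5; −1 → 4.
Latitude square 5; −1 → 4.

IM44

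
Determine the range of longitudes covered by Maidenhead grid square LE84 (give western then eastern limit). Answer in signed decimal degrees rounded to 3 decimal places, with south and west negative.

56.000, 58.000

Field L=11, E=4: +11·20° lon, +4·10° lat → SW at lon 40°, lat -50°.
Square 8, 4: +8·2° lon, +4·1° lat → SW at lon 56°, lat -46°.
Cell spans 2° lon × 1° lat.
west 56.000, east 58.000.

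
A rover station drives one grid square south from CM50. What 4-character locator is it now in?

Latitude square 0; −1 → -1, wraps to 9, carry into field.
Latitude field M = 12; −1 → 11 = L.
The longitude characters are unchanged.

CL59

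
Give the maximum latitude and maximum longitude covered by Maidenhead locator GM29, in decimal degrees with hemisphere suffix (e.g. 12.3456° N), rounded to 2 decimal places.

40.00° N, 54.00° W

Field G=6, M=12: +6·20° lon, +12·10° lat → SW at lon -60°, lat 30°.
Square 2, 9: +2·2° lon, +9·1° lat → SW at lon -56°, lat 39°.
Cell spans 2° lon × 1° lat. NE corner is SW corner plus one full cell.
latitude 40.00° N, longitude 54.00° W.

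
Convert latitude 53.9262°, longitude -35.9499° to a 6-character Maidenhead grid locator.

Add 180° to longitude and 90° to latitude: 144.0501, 143.9262.
Field (20°×10°, letters A–R): 144.0501/20 → 7 → H, 143.9262/10 → 14 → O; chars HO.
Square (2°×1°, digits 0–9): 4.0501/2 → 2, 3.9262/1 → 3; chars 23.
Subsquare (5′×2.5′, letters a–x): 0.0501/0.0833333 → 0 → a, 0.9262/0.0416667 → 22 → w; chars aw.

HO23aw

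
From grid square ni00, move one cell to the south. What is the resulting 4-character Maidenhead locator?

Latitude square 0; −1 → -1, wraps to 9, carry into field.
Latitude field I = 8; −1 → 7 = H.
The longitude characters are unchanged.

NH09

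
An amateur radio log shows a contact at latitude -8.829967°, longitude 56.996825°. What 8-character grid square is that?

LI81le90

Add 180° to longitude and 90° to latitude: 236.99683, 81.17003.
Field: 236.99683/20 → 11 → L, 81.17003/10 → 8 → I; chars LI.
Square: 16.99683/2 → 8, 1.17003/1 → 1; chars 81.
Subsquare: 0.99683/0.0833333 → 11 → l, 0.17003/0.0416667 → 4 → e; chars le.
Extended square: 0.08016/0.00833333 → 9, 0.00337/0.00416667 → 0; chars 90.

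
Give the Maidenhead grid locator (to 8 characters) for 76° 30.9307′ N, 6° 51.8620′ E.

JQ36km33

Offset from 180°W / 90°S: lon 186.86437°, lat 166.51551°.
Field: 186.86437/20 → 9 → J, 166.51551/10 → 16 → Q; chars JQ.
Square: 6.86437/2 → 3, 6.51551/1 → 6; chars 36.
Subsquare: 0.86437/0.0833333 → 10 → k, 0.51551/0.0416667 → 12 → m; chars km.
Extended square: 0.03103/0.00833333 → 3, 0.01551/0.00416667 → 3; chars 33.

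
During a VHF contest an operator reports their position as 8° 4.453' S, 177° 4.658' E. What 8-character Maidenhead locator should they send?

RI81mw92

Add 180° to longitude and 90° to latitude: 357.07763, 81.92578.
Field: 357.07763/20 → 17 → R, 81.92578/10 → 8 → I; chars RI.
Square: 17.07763/2 → 8, 1.92578/1 → 1; chars 81.
Subsquare: 1.07763/0.0833333 → 12 → m, 0.92578/0.0416667 → 22 → w; chars mw.
Extended square: 0.07763/0.00833333 → 9, 0.00912/0.00416667 → 2; chars 92.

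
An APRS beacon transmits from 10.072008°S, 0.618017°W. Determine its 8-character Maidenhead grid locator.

IH99qw52

Add 180° to longitude and 90° to latitude: 179.38198, 79.92799.
Field (20°×10°, letters A–R): lon ⌊179.38198/20⌋ = 8 → I; lat ⌊79.92799/10⌋ = 7 → H.
Square (2°×1°, digits 0–9): lon ⌊19.38198/2⌋ = 9; lat ⌊9.92799/1⌋ = 9.
Subsquare (5′×2.5′, letters a–x): lon ⌊1.38198/0.0833333⌋ = 16 → q; lat ⌊0.92799/0.0416667⌋ = 22 → w.
Extended square (30″×15″, digits 0–9): lon ⌊0.04865/0.00833333⌋ = 5; lat ⌊0.01133/0.00416667⌋ = 2.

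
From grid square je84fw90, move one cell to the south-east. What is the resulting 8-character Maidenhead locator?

JE84gv09

Longitude extended square 9; +1 → 10, wraps to 0, carry into subsquare.
Longitude subsquare f = 5; +1 → 6 = g.
Latitude extended square 0; −1 → -1, wraps to 9, carry into subsquare.
Latitude subsquare w = 22; −1 → 21 = v.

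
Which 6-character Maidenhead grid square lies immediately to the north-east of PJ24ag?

PJ24bh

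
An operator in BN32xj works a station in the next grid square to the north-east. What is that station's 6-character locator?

Longitude subsquare x = 23; +1 → 24, wraps to 0 = a, carry into square.
Longitude square 3; +1 → 4.
Latitude subsquare j = 9; +1 → 10 = k.

BN42ak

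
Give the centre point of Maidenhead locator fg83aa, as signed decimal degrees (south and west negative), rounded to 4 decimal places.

Field F=5, G=6: +5·20° lon, +6·10° lat → SW at lon -80°, lat -30°.
Square 8, 3: +8·2° lon, +3·1° lat → SW at lon -64°, lat -27°.
Subsquare a=0, a=0: +0·0.0833333° lon, +0·0.0416667° lat → SW at lon -64°, lat -27°.
Cell spans 0.0833333° lon × 0.0416667° lat. Centre is SW corner plus half of each.
latitude -26.9792, longitude -63.9583.

-26.9792, -63.9583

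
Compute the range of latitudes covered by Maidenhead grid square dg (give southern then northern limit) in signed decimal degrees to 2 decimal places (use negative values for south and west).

Field D=3, G=6: +3·20° lon, +6·10° lat → SW at lon -120°, lat -30°.
Cell spans 20° lon × 10° lat.
south -30.00, north -20.00.

-30.00, -20.00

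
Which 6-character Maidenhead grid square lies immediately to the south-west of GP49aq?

Longitude subsquare a = 0; −1 → -1, wraps to 23 = x, carry into square.
Longitude square 4; −1 → 3.
Latitude subsquare q = 16; −1 → 15 = p.

GP39xp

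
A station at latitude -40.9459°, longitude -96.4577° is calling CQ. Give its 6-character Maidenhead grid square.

EE19sb

Offset from 180°W / 90°S: lon 83.5423°, lat 49.0541°.
Field: lon ⌊83.5423/20⌋ = 4 → E; lat ⌊49.0541/10⌋ = 4 → E.
Square: lon ⌊3.5423/2⌋ = 1; lat ⌊9.0541/1⌋ = 9.
Subsquare: lon ⌊1.5423/0.0833333⌋ = 18 → s; lat ⌊0.0541/0.0416667⌋ = 1 → b.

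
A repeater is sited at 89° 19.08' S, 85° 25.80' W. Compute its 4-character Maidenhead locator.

Shift to the Maidenhead origin (180°W, 90°S): lon 94.57, lat 0.68.
Field (20°×10°, letters A–R): lon ⌊94.57/20⌋ = 4 → E; lat ⌊0.68/10⌋ = 0 → A.
Square (2°×1°, digits 0–9): lon ⌊14.57/2⌋ = 7; lat ⌊0.68/1⌋ = 0.

EA70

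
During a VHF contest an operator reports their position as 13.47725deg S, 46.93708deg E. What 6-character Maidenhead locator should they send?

LH36lm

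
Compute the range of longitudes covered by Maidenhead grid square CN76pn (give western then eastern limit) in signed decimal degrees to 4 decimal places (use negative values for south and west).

Field C=2, N=13: +2·20° lon, +13·10° lat → SW at lon -140°, lat 40°.
Square 7, 6: +7·2° lon, +6·1° lat → SW at lon -126°, lat 46°.
Subsquare p=15, n=13: +15·0.0833333° lon, +13·0.0416667° lat → SW at lon -124.75°, lat 46.5417°.
Cell spans 0.0833333° lon × 0.0416667° lat.
west -124.7500, east -124.6667.

-124.7500, -124.6667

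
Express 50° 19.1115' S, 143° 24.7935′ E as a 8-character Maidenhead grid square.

Shift to the Maidenhead origin (180°W, 90°S): lon 323.41323, lat 39.68147.
Field: 323.41323/20 → 16 → Q, 39.68147/10 → 3 → D; chars QD.
Square: 3.41323/2 → 1, 9.68147/1 → 9; chars 19.
Subsquare: 1.41323/0.0833333 → 16 → q, 0.68147/0.0416667 → 16 → q; chars qq.
Extended square: 0.07989/0.00833333 → 9, 0.01481/0.00416667 → 3; chars 93.

QD19qq93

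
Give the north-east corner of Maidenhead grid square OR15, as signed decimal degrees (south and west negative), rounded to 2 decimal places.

86.00, 104.00

Field O=14, R=17: +14·20° lon, +17·10° lat → SW at lon 100°, lat 80°.
Square 1, 5: +1·2° lon, +5·1° lat → SW at lon 102°, lat 85°.
Cell spans 2° lon × 1° lat. NE corner is SW corner plus one full cell.
latitude 86.00, longitude 104.00.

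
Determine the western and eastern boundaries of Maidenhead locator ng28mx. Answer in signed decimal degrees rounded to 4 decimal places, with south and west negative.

Field N=13, G=6: +13·20° lon, +6·10° lat → SW at lon 80°, lat -30°.
Square 2, 8: +2·2° lon, +8·1° lat → SW at lon 84°, lat -22°.
Subsquare m=12, x=23: +12·0.0833333° lon, +23·0.0416667° lat → SW at lon 85°, lat -21.0417°.
Cell spans 0.0833333° lon × 0.0416667° lat.
west 85.0000, east 85.0833.

85.0000, 85.0833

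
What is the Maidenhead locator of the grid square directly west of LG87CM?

LG87bm

Longitude subsquare c = 2; −1 → 1 = b.
The latitude characters are unchanged.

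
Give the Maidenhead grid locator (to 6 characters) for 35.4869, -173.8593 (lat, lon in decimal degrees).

Add 180° to longitude and 90° to latitude: 6.1407, 125.4869.
Field: lon ⌊6.1407/20⌋ = 0 → A; lat ⌊125.4869/10⌋ = 12 → M.
Square: lon ⌊6.1407/2⌋ = 3; lat ⌊5.4869/1⌋ = 5.
Subsquare: lon ⌊0.1407/0.0833333⌋ = 1 → b; lat ⌊0.4869/0.0416667⌋ = 11 → l.

AM35bl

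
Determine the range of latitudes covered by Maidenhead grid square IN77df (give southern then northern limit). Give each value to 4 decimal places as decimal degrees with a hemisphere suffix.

Field I=8, N=13: +8·20° lon, +13·10° lat → SW at lon -20°, lat 40°.
Square 7, 7: +7·2° lon, +7·1° lat → SW at lon -6°, lat 47°.
Subsquare d=3, f=5: +3·0.0833333° lon, +5·0.0416667° lat → SW at lon -5.75°, lat 47.2083°.
Cell spans 0.0833333° lon × 0.0416667° lat.
south 47.2083° N, north 47.2500° N.

47.2083° N, 47.2500° N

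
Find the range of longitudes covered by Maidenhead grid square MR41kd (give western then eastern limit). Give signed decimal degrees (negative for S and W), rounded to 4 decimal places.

68.8333, 68.9167

Field M=12, R=17: +12·20° lon, +17·10° lat → SW at lon 60°, lat 80°.
Square 4, 1: +4·2° lon, +1·1° lat → SW at lon 68°, lat 81°.
Subsquare k=10, d=3: +10·0.0833333° lon, +3·0.0416667° lat → SW at lon 68.8333°, lat 81.125°.
Cell spans 0.0833333° lon × 0.0416667° lat.
west 68.8333, east 68.9167.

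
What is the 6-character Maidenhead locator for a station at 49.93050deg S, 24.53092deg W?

Shift to the Maidenhead origin (180°W, 90°S): lon 155.4691, lat 40.0695.
Field: 155.4691/20 → 7 → H, 40.0695/10 → 4 → E; chars HE.
Square: 15.4691/2 → 7, 0.0695/1 → 0; chars 70.
Subsquare: 1.4691/0.0833333 → 17 → r, 0.0695/0.0416667 → 1 → b; chars rb.

HE70rb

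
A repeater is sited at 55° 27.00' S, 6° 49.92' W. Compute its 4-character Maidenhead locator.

Add 180° to longitude and 90° to latitude: 173.17, 34.55.
Field: lon ⌊173.17/20⌋ = 8 → I; lat ⌊34.55/10⌋ = 3 → D.
Square: lon ⌊13.17/2⌋ = 6; lat ⌊4.55/1⌋ = 4.

ID64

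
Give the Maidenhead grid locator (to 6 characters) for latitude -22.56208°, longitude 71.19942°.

MG57ok

Shift to the Maidenhead origin (180°W, 90°S): lon 251.1994, lat 67.4379.
Field: lon ⌊251.1994/20⌋ = 12 → M; lat ⌊67.4379/10⌋ = 6 → G.
Square: lon ⌊11.1994/2⌋ = 5; lat ⌊7.4379/1⌋ = 7.
Subsquare: lon ⌊1.1994/0.0833333⌋ = 14 → o; lat ⌊0.4379/0.0416667⌋ = 10 → k.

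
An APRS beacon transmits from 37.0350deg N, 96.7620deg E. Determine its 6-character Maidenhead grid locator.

Add 180° to longitude and 90° to latitude: 276.7620, 127.0350.
Field: 276.7620/20 → 13 → N, 127.0350/10 → 12 → M; chars NM.
Square: 16.7620/2 → 8, 7.0350/1 → 7; chars 87.
Subsquare: 0.7620/0.0833333 → 9 → j, 0.0350/0.0416667 → 0 → a; chars ja.

NM87ja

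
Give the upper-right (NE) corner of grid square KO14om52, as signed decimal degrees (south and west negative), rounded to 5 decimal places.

54.51250, 23.21667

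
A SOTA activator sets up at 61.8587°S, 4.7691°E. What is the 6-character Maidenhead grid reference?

JC28jd

Offset from 180°W / 90°S: lon 184.7691°, lat 28.1413°.
Field: lon ⌊184.7691/20⌋ = 9 → J; lat ⌊28.1413/10⌋ = 2 → C.
Square: lon ⌊4.7691/2⌋ = 2; lat ⌊8.1413/1⌋ = 8.
Subsquare: lon ⌊0.7691/0.0833333⌋ = 9 → j; lat ⌊0.1413/0.0416667⌋ = 3 → d.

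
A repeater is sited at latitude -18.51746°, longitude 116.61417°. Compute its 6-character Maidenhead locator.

Add 180° to longitude and 90° to latitude: 296.6142, 71.4825.
Field: lon ⌊296.6142/20⌋ = 14 → O; lat ⌊71.4825/10⌋ = 7 → H.
Square: lon ⌊16.6142/2⌋ = 8; lat ⌊1.4825/1⌋ = 1.
Subsquare: lon ⌊0.6142/0.0833333⌋ = 7 → h; lat ⌊0.4825/0.0416667⌋ = 11 → l.

OH81hl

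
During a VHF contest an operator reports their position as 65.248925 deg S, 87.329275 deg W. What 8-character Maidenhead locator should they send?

EC64is00

Shift to the Maidenhead origin (180°W, 90°S): lon 92.67073, lat 24.75108.
Field (20°×10°, letters A–R): 92.67073/20 → 4 → E, 24.75108/10 → 2 → C; chars EC.
Square (2°×1°, digits 0–9): 12.67073/2 → 6, 4.75108/1 → 4; chars 64.
Subsquare (5′×2.5′, letters a–x): 0.67073/0.0833333 → 8 → i, 0.75108/0.0416667 → 18 → s; chars is.
Extended square (30″×15″, digits 0–9): 0.00406/0.00833333 → 0, 0.00108/0.00416667 → 0; chars 00.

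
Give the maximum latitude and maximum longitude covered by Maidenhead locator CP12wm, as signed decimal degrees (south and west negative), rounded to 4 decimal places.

62.5417, -136.0833

Field C=2, P=15: +2·20° lon, +15·10° lat → SW at lon -140°, lat 60°.
Square 1, 2: +1·2° lon, +2·1° lat → SW at lon -138°, lat 62°.
Subsquare w=22, m=12: +22·0.0833333° lon, +12·0.0416667° lat → SW at lon -136.167°, lat 62.5°.
Cell spans 0.0833333° lon × 0.0416667° lat. NE corner is SW corner plus one full cell.
latitude 62.5417, longitude -136.0833.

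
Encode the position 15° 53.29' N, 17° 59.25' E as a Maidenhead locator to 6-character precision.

JK85xv

Shift to the Maidenhead origin (180°W, 90°S): lon 197.9875, lat 105.8882.
Field: lon ⌊197.9875/20⌋ = 9 → J; lat ⌊105.8882/10⌋ = 10 → K.
Square: lon ⌊17.9875/2⌋ = 8; lat ⌊5.8882/1⌋ = 5.
Subsquare: lon ⌊1.9875/0.0833333⌋ = 23 → x; lat ⌊0.8882/0.0416667⌋ = 21 → v.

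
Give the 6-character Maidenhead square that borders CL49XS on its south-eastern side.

CL59ar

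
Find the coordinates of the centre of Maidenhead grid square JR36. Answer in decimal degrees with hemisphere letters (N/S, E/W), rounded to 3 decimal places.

Field J=9, R=17: +9·20° lon, +17·10° lat → SW at lon 0°, lat 80°.
Square 3, 6: +3·2° lon, +6·1° lat → SW at lon 6°, lat 86°.
Cell spans 2° lon × 1° lat. Centre is SW corner plus half of each.
latitude 86.500° N, longitude 7.000° E.

86.500° N, 7.000° E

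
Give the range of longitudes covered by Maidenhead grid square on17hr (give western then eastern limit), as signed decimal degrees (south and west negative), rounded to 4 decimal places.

102.5833, 102.6667

Field O=14, N=13: +14·20° lon, +13·10° lat → SW at lon 100°, lat 40°.
Square 1, 7: +1·2° lon, +7·1° lat → SW at lon 102°, lat 47°.
Subsquare h=7, r=17: +7·0.0833333° lon, +17·0.0416667° lat → SW at lon 102.583°, lat 47.7083°.
Cell spans 0.0833333° lon × 0.0416667° lat.
west 102.5833, east 102.6667.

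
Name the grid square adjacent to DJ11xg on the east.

Longitude subsquare x = 23; +1 → 24, wraps to 0 = a, carry into square.
Longitude square 1; +1 → 2.
The latitude characters are unchanged.

DJ21ag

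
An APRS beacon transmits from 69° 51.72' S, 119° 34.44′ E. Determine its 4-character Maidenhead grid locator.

OC90

Shift to the Maidenhead origin (180°W, 90°S): lon 299.57, lat 20.14.
Field: lon ⌊299.57/20⌋ = 14 → O; lat ⌊20.14/10⌋ = 2 → C.
Square: lon ⌊19.57/2⌋ = 9; lat ⌊0.14/1⌋ = 0.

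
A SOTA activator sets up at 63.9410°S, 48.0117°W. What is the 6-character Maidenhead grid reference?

GC56xb

Add 180° to longitude and 90° to latitude: 131.9883, 26.0590.
Field (20°×10°, letters A–R): 131.9883/20 → 6 → G, 26.0590/10 → 2 → C; chars GC.
Square (2°×1°, digits 0–9): 11.9883/2 → 5, 6.0590/1 → 6; chars 56.
Subsquare (5′×2.5′, letters a–x): 1.9883/0.0833333 → 23 → x, 0.0590/0.0416667 → 1 → b; chars xb.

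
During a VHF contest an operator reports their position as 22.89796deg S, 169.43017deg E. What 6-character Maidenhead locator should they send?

RG47rc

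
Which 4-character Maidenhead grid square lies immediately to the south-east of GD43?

Longitude square 4; +1 → 5.
Latitude square 3; −1 → 2.

GD52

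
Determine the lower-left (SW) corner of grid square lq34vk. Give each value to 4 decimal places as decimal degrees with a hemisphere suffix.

74.4167° N, 47.7500° E

Field L=11, Q=16: +11·20° lon, +16·10° lat → SW at lon 40°, lat 70°.
Square 3, 4: +3·2° lon, +4·1° lat → SW at lon 46°, lat 74°.
Subsquare v=21, k=10: +21·0.0833333° lon, +10·0.0416667° lat → SW at lon 47.75°, lat 74.4167°.
latitude 74.4167° N, longitude 47.7500° E.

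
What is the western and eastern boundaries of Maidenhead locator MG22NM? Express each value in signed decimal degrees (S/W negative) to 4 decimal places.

Field M=12, G=6: +12·20° lon, +6·10° lat → SW at lon 60°, lat -30°.
Square 2, 2: +2·2° lon, +2·1° lat → SW at lon 64°, lat -28°.
Subsquare n=13, m=12: +13·0.0833333° lon, +12·0.0416667° lat → SW at lon 65.0833°, lat -27.5°.
Cell spans 0.0833333° lon × 0.0416667° lat.
west 65.0833, east 65.1667.

65.0833, 65.1667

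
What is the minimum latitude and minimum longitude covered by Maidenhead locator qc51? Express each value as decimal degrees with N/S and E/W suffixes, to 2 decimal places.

69.00° S, 150.00° E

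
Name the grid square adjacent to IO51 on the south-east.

Longitude square 5; +1 → 6.
Latitude square 1; −1 → 0.

IO60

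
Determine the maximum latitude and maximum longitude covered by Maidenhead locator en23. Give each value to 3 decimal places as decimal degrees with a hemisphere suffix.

44.000° N, 94.000° W

Field E=4, N=13: +4·20° lon, +13·10° lat → SW at lon -100°, lat 40°.
Square 2, 3: +2·2° lon, +3·1° lat → SW at lon -96°, lat 43°.
Cell spans 2° lon × 1° lat. NE corner is SW corner plus one full cell.
latitude 44.000° N, longitude 94.000° W.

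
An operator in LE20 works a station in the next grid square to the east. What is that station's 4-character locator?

LE30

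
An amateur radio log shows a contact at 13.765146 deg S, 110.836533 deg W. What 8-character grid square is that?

Shift to the Maidenhead origin (180°W, 90°S): lon 69.16347, lat 76.23485.
Field: 69.16347/20 → 3 → D, 76.23485/10 → 7 → H; chars DH.
Square: 9.16347/2 → 4, 6.23485/1 → 6; chars 46.
Subsquare: 1.16347/0.0833333 → 13 → n, 0.23485/0.0416667 → 5 → f; chars nf.
Extended square: 0.08013/0.00833333 → 9, 0.02652/0.00416667 → 6; chars 96.

DH46nf96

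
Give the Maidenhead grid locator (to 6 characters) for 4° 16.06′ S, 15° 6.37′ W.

II25kr

Add 180° to longitude and 90° to latitude: 164.8938, 85.7323.
Field (20°×10°, letters A–R): lon ⌊164.8938/20⌋ = 8 → I; lat ⌊85.7323/10⌋ = 8 → I.
Square (2°×1°, digits 0–9): lon ⌊4.8938/2⌋ = 2; lat ⌊5.7323/1⌋ = 5.
Subsquare (5′×2.5′, letters a–x): lon ⌊0.8938/0.0833333⌋ = 10 → k; lat ⌊0.7323/0.0416667⌋ = 17 → r.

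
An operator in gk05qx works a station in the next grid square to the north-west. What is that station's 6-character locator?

Longitude subsquare q = 16; −1 → 15 = p.
Latitude subsquare x = 23; +1 → 24, wraps to 0 = a, carry into square.
Latitude square 5; +1 → 6.

GK06pa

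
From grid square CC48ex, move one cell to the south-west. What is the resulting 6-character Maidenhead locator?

CC48dw

Longitude subsquare e = 4; −1 → 3 = d.
Latitude subsquare x = 23; −1 → 22 = w.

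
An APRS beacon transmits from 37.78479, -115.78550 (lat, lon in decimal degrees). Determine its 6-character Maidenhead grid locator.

DM27cs

Offset from 180°W / 90°S: lon 64.2145°, lat 127.7848°.
Field (20°×10°, letters A–R): lon ⌊64.2145/20⌋ = 3 → D; lat ⌊127.7848/10⌋ = 12 → M.
Square (2°×1°, digits 0–9): lon ⌊4.2145/2⌋ = 2; lat ⌊7.7848/1⌋ = 7.
Subsquare (5′×2.5′, letters a–x): lon ⌊0.2145/0.0833333⌋ = 2 → c; lat ⌊0.7848/0.0416667⌋ = 18 → s.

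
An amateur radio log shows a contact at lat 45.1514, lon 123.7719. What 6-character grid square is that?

Shift to the Maidenhead origin (180°W, 90°S): lon 303.7719, lat 135.1514.
Field: lon ⌊303.7719/20⌋ = 15 → P; lat ⌊135.1514/10⌋ = 13 → N.
Square: lon ⌊3.7719/2⌋ = 1; lat ⌊5.1514/1⌋ = 5.
Subsquare: lon ⌊1.7719/0.0833333⌋ = 21 → v; lat ⌊0.1514/0.0416667⌋ = 3 → d.

PN15vd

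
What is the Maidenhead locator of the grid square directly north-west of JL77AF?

JL67xg

Longitude subsquare a = 0; −1 → -1, wraps to 23 = x, carry into square.
Longitude square 7; −1 → 6.
Latitude subsquare f = 5; +1 → 6 = g.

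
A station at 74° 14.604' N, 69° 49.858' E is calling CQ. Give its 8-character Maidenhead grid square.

MQ44vf98

Add 180° to longitude and 90° to latitude: 249.83097, 164.24340.
Field: 249.83097/20 → 12 → M, 164.24340/10 → 16 → Q; chars MQ.
Square: 9.83097/2 → 4, 4.24340/1 → 4; chars 44.
Subsquare: 1.83097/0.0833333 → 21 → v, 0.24340/0.0416667 → 5 → f; chars vf.
Extended square: 0.08097/0.00833333 → 9, 0.03507/0.00416667 → 8; chars 98.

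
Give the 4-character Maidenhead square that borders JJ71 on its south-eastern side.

JJ80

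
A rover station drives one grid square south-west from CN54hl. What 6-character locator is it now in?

Longitude subsquare h = 7; −1 → 6 = g.
Latitude subsquare l = 11; −1 → 10 = k.

CN54gk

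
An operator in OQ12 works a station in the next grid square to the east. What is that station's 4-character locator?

Longitude square 1; +1 → 2.
The latitude characters are unchanged.

OQ22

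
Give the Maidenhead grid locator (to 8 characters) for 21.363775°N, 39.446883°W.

Shift to the Maidenhead origin (180°W, 90°S): lon 140.55312, lat 111.36378.
Field: lon ⌊140.55312/20⌋ = 7 → H; lat ⌊111.36378/10⌋ = 11 → L.
Square: lon ⌊0.55312/2⌋ = 0; lat ⌊1.36378/1⌋ = 1.
Subsquare: lon ⌊0.55312/0.0833333⌋ = 6 → g; lat ⌊0.36378/0.0416667⌋ = 8 → i.
Extended square: lon ⌊0.05312/0.00833333⌋ = 6; lat ⌊0.03044/0.00416667⌋ = 7.

HL01gi67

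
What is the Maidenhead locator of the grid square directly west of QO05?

PO95

Longitude square 0; −1 → -1, wraps to 9, carry into field.
Longitude field Q = 16; −1 → 15 = P.
The latitude characters are unchanged.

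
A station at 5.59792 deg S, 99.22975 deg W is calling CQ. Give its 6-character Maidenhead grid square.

EI04jj

Shift to the Maidenhead origin (180°W, 90°S): lon 80.7703, lat 84.4021.
Field: 80.7703/20 → 4 → E, 84.4021/10 → 8 → I; chars EI.
Square: 0.7703/2 → 0, 4.4021/1 → 4; chars 04.
Subsquare: 0.7703/0.0833333 → 9 → j, 0.4021/0.0416667 → 9 → j; chars jj.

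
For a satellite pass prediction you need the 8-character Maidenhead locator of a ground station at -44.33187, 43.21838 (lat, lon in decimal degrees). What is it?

Offset from 180°W / 90°S: lon 223.21838°, lat 45.66813°.
Field (20°×10°, letters A–R): lon ⌊223.21838/20⌋ = 11 → L; lat ⌊45.66813/10⌋ = 4 → E.
Square (2°×1°, digits 0–9): lon ⌊3.21838/2⌋ = 1; lat ⌊5.66813/1⌋ = 5.
Subsquare (5′×2.5′, letters a–x): lon ⌊1.21838/0.0833333⌋ = 14 → o; lat ⌊0.66813/0.0416667⌋ = 16 → q.
Extended square (30″×15″, digits 0–9): lon ⌊0.05171/0.00833333⌋ = 6; lat ⌊0.00146/0.00416667⌋ = 0.

LE15oq60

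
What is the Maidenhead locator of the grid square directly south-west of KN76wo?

KN76vn

Longitude subsquare w = 22; −1 → 21 = v.
Latitude subsquare o = 14; −1 → 13 = n.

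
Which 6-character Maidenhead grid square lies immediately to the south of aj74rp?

Latitude subsquare p = 15; −1 → 14 = o.
The longitude characters are unchanged.

AJ74ro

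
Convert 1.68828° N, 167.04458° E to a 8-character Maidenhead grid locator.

Shift to the Maidenhead origin (180°W, 90°S): lon 347.04458, lat 91.68828.
Field (20°×10°, letters A–R): lon ⌊347.04458/20⌋ = 17 → R; lat ⌊91.68828/10⌋ = 9 → J.
Square (2°×1°, digits 0–9): lon ⌊7.04458/2⌋ = 3; lat ⌊1.68828/1⌋ = 1.
Subsquare (5′×2.5′, letters a–x): lon ⌊1.04458/0.0833333⌋ = 12 → m; lat ⌊0.68828/0.0416667⌋ = 16 → q.
Extended square (30″×15″, digits 0–9): lon ⌊0.04458/0.00833333⌋ = 5; lat ⌊0.02161/0.00416667⌋ = 5.

RJ31mq55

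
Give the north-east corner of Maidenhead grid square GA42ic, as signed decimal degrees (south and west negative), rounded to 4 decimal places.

-87.8750, -51.2500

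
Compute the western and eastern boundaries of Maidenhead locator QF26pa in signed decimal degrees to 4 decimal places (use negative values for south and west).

Field Q=16, F=5: +16·20° lon, +5·10° lat → SW at lon 140°, lat -40°.
Square 2, 6: +2·2° lon, +6·1° lat → SW at lon 144°, lat -34°.
Subsquare p=15, a=0: +15·0.0833333° lon, +0·0.0416667° lat → SW at lon 145.25°, lat -34°.
Cell spans 0.0833333° lon × 0.0416667° lat.
west 145.2500, east 145.3333.

145.2500, 145.3333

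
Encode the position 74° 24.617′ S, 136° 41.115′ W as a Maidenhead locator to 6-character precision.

Add 180° to longitude and 90° to latitude: 43.3148, 15.5897.
Field: lon ⌊43.3148/20⌋ = 2 → C; lat ⌊15.5897/10⌋ = 1 → B.
Square: lon ⌊3.3148/2⌋ = 1; lat ⌊5.5897/1⌋ = 5.
Subsquare: lon ⌊1.3148/0.0833333⌋ = 15 → p; lat ⌊0.5897/0.0416667⌋ = 14 → o.

CB15po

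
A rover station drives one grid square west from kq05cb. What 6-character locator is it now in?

KQ05bb

Longitude subsquare c = 2; −1 → 1 = b.
The latitude characters are unchanged.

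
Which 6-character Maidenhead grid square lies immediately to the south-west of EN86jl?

EN86ik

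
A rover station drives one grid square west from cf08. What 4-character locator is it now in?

Longitude square 0; −1 → -1, wraps to 9, carry into field.
Longitude field C = 2; −1 → 1 = B.
The latitude characters are unchanged.

BF98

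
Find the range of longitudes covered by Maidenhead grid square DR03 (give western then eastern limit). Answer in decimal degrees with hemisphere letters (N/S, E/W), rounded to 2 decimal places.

Field D=3, R=17: +3·20° lon, +17·10° lat → SW at lon -120°, lat 80°.
Square 0, 3: +0·2° lon, +3·1° lat → SW at lon -120°, lat 83°.
Cell spans 2° lon × 1° lat.
west 120.00° W, east 118.00° W.

120.00° W, 118.00° W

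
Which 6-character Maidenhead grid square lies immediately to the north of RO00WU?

RO00wv

Latitude subsquare u = 20; +1 → 21 = v.
The longitude characters are unchanged.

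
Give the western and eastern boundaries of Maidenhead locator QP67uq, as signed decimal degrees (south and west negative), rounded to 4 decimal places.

Field Q=16, P=15: +16·20° lon, +15·10° lat → SW at lon 140°, lat 60°.
Square 6, 7: +6·2° lon, +7·1° lat → SW at lon 152°, lat 67°.
Subsquare u=20, q=16: +20·0.0833333° lon, +16·0.0416667° lat → SW at lon 153.667°, lat 67.6667°.
Cell spans 0.0833333° lon × 0.0416667° lat.
west 153.6667, east 153.7500.

153.6667, 153.7500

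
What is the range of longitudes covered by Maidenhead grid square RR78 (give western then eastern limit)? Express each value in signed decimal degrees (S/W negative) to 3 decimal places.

174.000, 176.000

Field R=17, R=17: +17·20° lon, +17·10° lat → SW at lon 160°, lat 80°.
Square 7, 8: +7·2° lon, +8·1° lat → SW at lon 174°, lat 88°.
Cell spans 2° lon × 1° lat.
west 174.000, east 176.000.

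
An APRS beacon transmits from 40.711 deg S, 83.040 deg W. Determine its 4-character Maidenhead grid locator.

EE89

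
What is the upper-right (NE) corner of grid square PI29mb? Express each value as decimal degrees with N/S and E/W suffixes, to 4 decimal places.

0.9167° S, 125.0833° E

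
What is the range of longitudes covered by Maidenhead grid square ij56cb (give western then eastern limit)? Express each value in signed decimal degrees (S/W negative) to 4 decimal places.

-9.8333, -9.7500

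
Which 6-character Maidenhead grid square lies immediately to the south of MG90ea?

MF99ex

Latitude subsquare a = 0; −1 → -1, wraps to 23 = x, carry into square.
Latitude square 0; −1 → -1, wraps to 9, carry into field.
Latitude field G = 6; −1 → 5 = F.
The longitude characters are unchanged.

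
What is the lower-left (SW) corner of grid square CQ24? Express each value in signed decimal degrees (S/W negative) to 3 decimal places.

74.000, -136.000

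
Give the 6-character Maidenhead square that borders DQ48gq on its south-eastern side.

Longitude subsquare g = 6; +1 → 7 = h.
Latitude subsquare q = 16; −1 → 15 = p.

DQ48hp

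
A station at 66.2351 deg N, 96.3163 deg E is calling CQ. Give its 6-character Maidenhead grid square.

NP86df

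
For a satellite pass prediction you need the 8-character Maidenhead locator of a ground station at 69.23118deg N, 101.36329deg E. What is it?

OP09qf35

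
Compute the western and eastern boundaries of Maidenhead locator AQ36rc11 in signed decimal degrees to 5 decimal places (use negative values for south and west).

-172.57500, -172.56667

Field A=0, Q=16: +0·20° lon, +16·10° lat → SW at lon -180°, lat 70°.
Square 3, 6: +3·2° lon, +6·1° lat → SW at lon -174°, lat 76°.
Subsquare r=17, c=2: +17·0.0833333° lon, +2·0.0416667° lat → SW at lon -172.583°, lat 76.0833°.
Extended square 1, 1: +1·0.00833333° lon, +1·0.00416667° lat → SW at lon -172.575°, lat 76.0875°.
Cell spans 0.00833333° lon × 0.00416667° lat.
west -172.57500, east -172.56667.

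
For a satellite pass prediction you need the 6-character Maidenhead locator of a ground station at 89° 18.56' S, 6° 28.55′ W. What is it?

Shift to the Maidenhead origin (180°W, 90°S): lon 173.5242, lat 0.6907.
Field (20°×10°, letters A–R): lon ⌊173.5242/20⌋ = 8 → I; lat ⌊0.6907/10⌋ = 0 → A.
Square (2°×1°, digits 0–9): lon ⌊13.5242/2⌋ = 6; lat ⌊0.6907/1⌋ = 0.
Subsquare (5′×2.5′, letters a–x): lon ⌊1.5242/0.0833333⌋ = 18 → s; lat ⌊0.6907/0.0416667⌋ = 16 → q.

IA60sq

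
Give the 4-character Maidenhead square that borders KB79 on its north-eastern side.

KC80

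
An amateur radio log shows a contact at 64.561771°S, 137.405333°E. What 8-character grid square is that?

Shift to the Maidenhead origin (180°W, 90°S): lon 317.40533, lat 25.43823.
Field: 317.40533/20 → 15 → P, 25.43823/10 → 2 → C; chars PC.
Square: 17.40533/2 → 8, 5.43823/1 → 5; chars 85.
Subsquare: 1.40533/0.0833333 → 16 → q, 0.43823/0.0416667 → 10 → k; chars qk.
Extended square: 0.07200/0.00833333 → 8, 0.02156/0.00416667 → 5; chars 85.

PC85qk85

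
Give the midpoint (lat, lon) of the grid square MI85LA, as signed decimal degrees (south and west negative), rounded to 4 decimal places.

-4.9792, 76.9583

Field M=12, I=8: +12·20° lon, +8·10° lat → SW at lon 60°, lat -10°.
Square 8, 5: +8·2° lon, +5·1° lat → SW at lon 76°, lat -5°.
Subsquare l=11, a=0: +11·0.0833333° lon, +0·0.0416667° lat → SW at lon 76.9167°, lat -5°.
Cell spans 0.0833333° lon × 0.0416667° lat. Centre is SW corner plus half of each.
latitude -4.9792, longitude 76.9583.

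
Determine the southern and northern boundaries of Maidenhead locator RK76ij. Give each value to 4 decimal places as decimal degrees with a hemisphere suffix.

16.3750° N, 16.4167° N

Field R=17, K=10: +17·20° lon, +10·10° lat → SW at lon 160°, lat 10°.
Square 7, 6: +7·2° lon, +6·1° lat → SW at lon 174°, lat 16°.
Subsquare i=8, j=9: +8·0.0833333° lon, +9·0.0416667° lat → SW at lon 174.667°, lat 16.375°.
Cell spans 0.0833333° lon × 0.0416667° lat.
south 16.3750° N, north 16.4167° N.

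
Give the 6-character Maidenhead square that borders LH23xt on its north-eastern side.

Longitude subsquare x = 23; +1 → 24, wraps to 0 = a, carry into square.
Longitude square 2; +1 → 3.
Latitude subsquare t = 19; +1 → 20 = u.

LH33au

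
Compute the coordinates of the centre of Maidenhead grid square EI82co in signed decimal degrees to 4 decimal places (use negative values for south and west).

-7.3958, -83.7917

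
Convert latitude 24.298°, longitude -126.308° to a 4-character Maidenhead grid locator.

Shift to the Maidenhead origin (180°W, 90°S): lon 53.69, lat 114.30.
Field: lon ⌊53.69/20⌋ = 2 → C; lat ⌊114.30/10⌋ = 11 → L.
Square: lon ⌊13.69/2⌋ = 6; lat ⌊4.30/1⌋ = 4.

CL64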